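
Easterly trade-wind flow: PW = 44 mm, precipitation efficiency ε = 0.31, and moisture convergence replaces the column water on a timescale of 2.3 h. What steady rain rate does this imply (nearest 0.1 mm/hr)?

R ≈ 5.9 mm/hr

Each overturning extracts ε × PW = 0.31 × 44 = 13.64 mm.
Rate = ε·PW / τ = 13.64 / 2.3 h = 5.9 mm/hr.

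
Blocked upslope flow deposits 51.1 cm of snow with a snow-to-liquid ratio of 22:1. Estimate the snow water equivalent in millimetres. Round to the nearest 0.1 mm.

SWE ≈ 23.2 mm

SWE = snow depth / ratio = 51.1 cm / 22 = 2.323 cm = 23.2 mm.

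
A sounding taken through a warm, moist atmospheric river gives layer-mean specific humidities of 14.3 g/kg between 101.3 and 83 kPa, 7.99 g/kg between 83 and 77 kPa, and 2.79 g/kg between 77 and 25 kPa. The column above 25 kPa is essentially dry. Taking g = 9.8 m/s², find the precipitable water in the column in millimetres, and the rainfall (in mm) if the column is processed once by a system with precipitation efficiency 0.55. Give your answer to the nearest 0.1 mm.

Precipitable water is the column-integrated vapour mass per unit area: PW = (1/g) Σ q̄ Δp, with q in kg/kg and Δp in Pa (1 kg/m² of water = 1 mm).
Layer 101.3–83 kPa: Δp = 183 hPa = 18300 Pa, q̄ = 0.0143 kg/kg → 0.0143 × 18300 / 9.8 = 26.70 mm
Layer 83–77 kPa: Δp = 60 hPa = 6000 Pa, q̄ = 0.00799 kg/kg → 0.00799 × 6000 / 9.8 = 4.89 mm
Layer 77–25 kPa: Δp = 520 hPa = 52000 Pa, q̄ = 0.00279 kg/kg → 0.00279 × 52000 / 9.8 = 14.80 mm
PW = 26.70 + 4.89 + 14.80 = 46.39 ≈ 46.4 mm.
Rainfall = ε × PW = 0.55 × 46.4 = 25.5 mm.

PW ≈ 46.4 mm; rainfall ≈ 25.5 mm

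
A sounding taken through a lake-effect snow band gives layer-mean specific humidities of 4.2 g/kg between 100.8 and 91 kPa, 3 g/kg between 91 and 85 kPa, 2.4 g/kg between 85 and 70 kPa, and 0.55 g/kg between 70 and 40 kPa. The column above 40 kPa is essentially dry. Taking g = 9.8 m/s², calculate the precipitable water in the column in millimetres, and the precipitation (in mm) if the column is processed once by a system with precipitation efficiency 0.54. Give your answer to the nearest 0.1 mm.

PW ≈ 11.4 mm; precipitation ≈ 6.2 mm

Precipitable water is the column-integrated vapour mass per unit area: PW = (1/g) Σ q̄ Δp, with q in kg/kg and Δp in Pa (1 kg/m² of water = 1 mm).
Layer 100.8–91 kPa: Δp = 98 hPa = 9800 Pa, q̄ = 0.0042 kg/kg → 0.0042 × 9800 / 9.8 = 4.20 mm
Layer 91–85 kPa: Δp = 60 hPa = 6000 Pa, q̄ = 0.003 kg/kg → 0.003 × 6000 / 9.8 = 1.84 mm
Layer 85–70 kPa: Δp = 150 hPa = 15000 Pa, q̄ = 0.0024 kg/kg → 0.0024 × 15000 / 9.8 = 3.67 mm
Layer 70–40 kPa: Δp = 300 hPa = 30000 Pa, q̄ = 0.00055 kg/kg → 0.00055 × 30000 / 9.8 = 1.68 mm
PW = 4.20 + 1.84 + 3.67 + 1.68 = 11.39 ≈ 11.4 mm.
Precipitation = ε × PW = 0.54 × 11.4 = 6.2 mm.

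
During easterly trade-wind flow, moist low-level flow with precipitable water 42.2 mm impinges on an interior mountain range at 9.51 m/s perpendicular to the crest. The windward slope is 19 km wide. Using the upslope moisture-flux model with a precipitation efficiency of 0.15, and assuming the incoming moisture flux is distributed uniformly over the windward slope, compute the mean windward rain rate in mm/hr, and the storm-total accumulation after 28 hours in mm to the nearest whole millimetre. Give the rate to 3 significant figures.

Incoming column moisture flux per unit ridge length: F = V × PW = 9.51 × 42.2 = 401.322 mm·m/s.
Spread over the 19 km slope with efficiency ε = 0.15: R = ε·F/W = 0.15 × 401.322 / 19000 m = 3.168e-03 mm/s.
R = 3.168e-03 × 3600 = 11.4 mm/hr.
Over 28 h: total = 11.4 × 28 = 319.2 ≈ 319 mm.

R ≈ 11.4 mm/hr; total ≈ 319 mm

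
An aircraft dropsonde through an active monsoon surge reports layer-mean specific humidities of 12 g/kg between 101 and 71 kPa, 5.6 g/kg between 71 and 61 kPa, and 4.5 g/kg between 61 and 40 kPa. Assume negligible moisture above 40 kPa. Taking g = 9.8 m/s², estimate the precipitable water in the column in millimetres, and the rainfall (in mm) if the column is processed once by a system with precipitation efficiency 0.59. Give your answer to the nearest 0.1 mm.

PW ≈ 52.1 mm; rainfall ≈ 30.7 mm

Precipitable water is the column-integrated vapour mass per unit area: PW = (1/g) Σ q̄ Δp, with q in kg/kg and Δp in Pa (1 kg/m² of water = 1 mm).
Layer 101–71 kPa: Δp = 300 hPa = 30000 Pa, q̄ = 0.012 kg/kg → 0.012 × 30000 / 9.8 = 36.73 mm
Layer 71–61 kPa: Δp = 100 hPa = 10000 Pa, q̄ = 0.0056 kg/kg → 0.0056 × 10000 / 9.8 = 5.71 mm
Layer 61–40 kPa: Δp = 210 hPa = 21000 Pa, q̄ = 0.0045 kg/kg → 0.0045 × 21000 / 9.8 = 9.64 mm
PW = 36.73 + 5.71 + 9.64 = 52.08 ≈ 52.1 mm.
Rainfall = ε × PW = 0.59 × 52.1 = 30.7 mm.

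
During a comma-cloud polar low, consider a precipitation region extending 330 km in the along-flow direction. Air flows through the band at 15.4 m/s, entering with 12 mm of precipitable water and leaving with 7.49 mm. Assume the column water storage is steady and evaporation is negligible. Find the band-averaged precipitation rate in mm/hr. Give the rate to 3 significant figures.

Column moisture flux per unit crosswind length is F = V × PW.
Inflow: F_in = 15.4 × 12 = 184.8 mm·m/s
Outflow: F_out = 15.4 × 7.49 = 115.346 mm·m/s
Steady-state rate R = (F_in − F_out)/L = (184.8 − 115.346) / 330000 m = 2.105e-04 mm/s.
R = 2.105e-04 × 3600 = 0.758 mm/hr.

R ≈ 0.758 mm/hr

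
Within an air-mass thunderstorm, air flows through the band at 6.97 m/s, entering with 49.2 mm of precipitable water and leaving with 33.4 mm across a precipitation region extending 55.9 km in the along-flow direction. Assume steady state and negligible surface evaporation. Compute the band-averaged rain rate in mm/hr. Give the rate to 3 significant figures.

Column moisture flux per unit crosswind length is F = V × PW.
Inflow: F_in = 6.97 × 49.2 = 342.924 mm·m/s
Outflow: F_out = 6.97 × 33.4 = 232.798 mm·m/s
Steady-state rate R = (F_in − F_out)/L = (342.924 − 232.798) / 55900 m = 1.970e-03 mm/s.
R = 1.970e-03 × 3600 = 7.09 mm/hr.

R ≈ 7.09 mm/hr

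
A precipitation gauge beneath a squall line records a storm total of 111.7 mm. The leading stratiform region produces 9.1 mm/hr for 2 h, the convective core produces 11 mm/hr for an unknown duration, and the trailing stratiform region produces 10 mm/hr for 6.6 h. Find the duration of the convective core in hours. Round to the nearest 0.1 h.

Known phases: 9.1 × 2 + 10 × 6.6 = 18.2 + 66 = 84.2 mm.
Remaining depth = 111.7 − 84.2 = 27.5 mm.
Duration = 27.5 / 11 = 2.5 h.

duration ≈ 2.5 h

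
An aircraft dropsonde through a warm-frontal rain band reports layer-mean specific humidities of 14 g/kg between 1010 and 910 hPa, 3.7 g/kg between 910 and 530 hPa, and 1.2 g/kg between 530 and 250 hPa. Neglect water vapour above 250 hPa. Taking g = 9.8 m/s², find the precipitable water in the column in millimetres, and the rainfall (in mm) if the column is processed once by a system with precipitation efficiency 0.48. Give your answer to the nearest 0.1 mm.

PW ≈ 32.1 mm; rainfall ≈ 15.4 mm

Precipitable water is the column-integrated vapour mass per unit area: PW = (1/g) Σ q̄ Δp, with q in kg/kg and Δp in Pa (1 kg/m² of water = 1 mm).
Layer 1010–910 hPa: Δp = 100 hPa = 10000 Pa, q̄ = 0.014 kg/kg → 0.014 × 10000 / 9.8 = 14.29 mm
Layer 910–530 hPa: Δp = 380 hPa = 38000 Pa, q̄ = 0.0037 kg/kg → 0.0037 × 38000 / 9.8 = 14.35 mm
Layer 530–250 hPa: Δp = 280 hPa = 28000 Pa, q̄ = 0.0012 kg/kg → 0.0012 × 28000 / 9.8 = 3.43 mm
PW = 14.29 + 14.35 + 3.43 = 32.07 ≈ 32.1 mm.
Rainfall = ε × PW = 0.48 × 32.1 = 15.4 mm.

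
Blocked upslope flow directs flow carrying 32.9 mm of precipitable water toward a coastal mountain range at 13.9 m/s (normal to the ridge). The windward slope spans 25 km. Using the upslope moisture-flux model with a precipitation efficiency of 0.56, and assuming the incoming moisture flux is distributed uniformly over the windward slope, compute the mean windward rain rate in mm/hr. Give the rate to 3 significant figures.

Incoming column moisture flux per unit ridge length: F = V × PW = 13.9 × 32.9 = 457.31 mm·m/s.
Spread over the 25 km slope with efficiency ε = 0.56: R = ε·F/W = 0.56 × 457.31 / 25000 m = 1.024e-02 mm/s.
R = 1.024e-02 × 3600 = 36.9 mm/hr.

R ≈ 36.9 mm/hr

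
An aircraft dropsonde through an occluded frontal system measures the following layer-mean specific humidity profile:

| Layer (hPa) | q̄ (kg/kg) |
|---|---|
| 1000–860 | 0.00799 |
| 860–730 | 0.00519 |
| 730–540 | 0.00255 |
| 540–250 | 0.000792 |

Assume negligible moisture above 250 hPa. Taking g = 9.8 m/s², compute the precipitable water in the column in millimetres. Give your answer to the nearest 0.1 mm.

PW ≈ 25.6 mm

Precipitable water is the column-integrated vapour mass per unit area: PW = (1/g) Σ q̄ Δp, with q in kg/kg and Δp in Pa (1 kg/m² of water = 1 mm).
Layer 1000–860 hPa: Δp = 140 hPa = 14000 Pa, q̄ = 0.00799 kg/kg → 0.00799 × 14000 / 9.8 = 11.41 mm
Layer 860–730 hPa: Δp = 130 hPa = 13000 Pa, q̄ = 0.00519 kg/kg → 0.00519 × 13000 / 9.8 = 6.88 mm
Layer 730–540 hPa: Δp = 190 hPa = 19000 Pa, q̄ = 0.00255 kg/kg → 0.00255 × 19000 / 9.8 = 4.94 mm
Layer 540–250 hPa: Δp = 290 hPa = 29000 Pa, q̄ = 0.000792 kg/kg → 0.000792 × 29000 / 9.8 = 2.34 mm
PW = 11.41 + 6.88 + 4.94 + 2.34 = 25.57 ≈ 25.6 mm.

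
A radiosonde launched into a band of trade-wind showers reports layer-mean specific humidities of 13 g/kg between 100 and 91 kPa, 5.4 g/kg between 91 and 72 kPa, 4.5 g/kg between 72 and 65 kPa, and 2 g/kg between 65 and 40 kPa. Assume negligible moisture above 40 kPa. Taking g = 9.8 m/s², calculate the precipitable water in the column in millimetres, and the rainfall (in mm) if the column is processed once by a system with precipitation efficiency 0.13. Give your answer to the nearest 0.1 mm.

PW ≈ 30.7 mm; rainfall ≈ 4.0 mm

Precipitable water is the column-integrated vapour mass per unit area: PW = (1/g) Σ q̄ Δp, with q in kg/kg and Δp in Pa (1 kg/m² of water = 1 mm).
Layer 100–91 kPa: Δp = 90 hPa = 9000 Pa, q̄ = 0.013 kg/kg → 0.013 × 9000 / 9.8 = 11.94 mm
Layer 91–72 kPa: Δp = 190 hPa = 19000 Pa, q̄ = 0.0054 kg/kg → 0.0054 × 19000 / 9.8 = 10.47 mm
Layer 72–65 kPa: Δp = 70 hPa = 7000 Pa, q̄ = 0.0045 kg/kg → 0.0045 × 7000 / 9.8 = 3.21 mm
Layer 65–40 kPa: Δp = 250 hPa = 25000 Pa, q̄ = 0.002 kg/kg → 0.002 × 25000 / 9.8 = 5.10 mm
PW = 11.94 + 10.47 + 3.21 + 5.10 = 30.72 ≈ 30.7 mm.
Rainfall = ε × PW = 0.13 × 30.7 = 4.0 mm.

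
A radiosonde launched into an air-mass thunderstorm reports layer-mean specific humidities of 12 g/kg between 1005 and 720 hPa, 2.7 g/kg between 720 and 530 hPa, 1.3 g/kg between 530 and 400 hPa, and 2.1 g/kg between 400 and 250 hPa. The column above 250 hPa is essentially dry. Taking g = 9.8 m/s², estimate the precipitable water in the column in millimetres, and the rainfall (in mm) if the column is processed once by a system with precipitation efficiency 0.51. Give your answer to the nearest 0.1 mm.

PW ≈ 45.1 mm; rainfall ≈ 23.0 mm

Precipitable water is the column-integrated vapour mass per unit area: PW = (1/g) Σ q̄ Δp, with q in kg/kg and Δp in Pa (1 kg/m² of water = 1 mm).
Layer 1005–720 hPa: Δp = 285 hPa = 28500 Pa, q̄ = 0.012 kg/kg → 0.012 × 28500 / 9.8 = 34.90 mm
Layer 720–530 hPa: Δp = 190 hPa = 19000 Pa, q̄ = 0.0027 kg/kg → 0.0027 × 19000 / 9.8 = 5.23 mm
Layer 530–400 hPa: Δp = 130 hPa = 13000 Pa, q̄ = 0.0013 kg/kg → 0.0013 × 13000 / 9.8 = 1.72 mm
Layer 400–250 hPa: Δp = 150 hPa = 15000 Pa, q̄ = 0.0021 kg/kg → 0.0021 × 15000 / 9.8 = 3.21 mm
PW = 34.90 + 5.23 + 1.72 + 3.21 = 45.06 ≈ 45.1 mm.
Rainfall = ε × PW = 0.51 × 45.1 = 23.0 mm.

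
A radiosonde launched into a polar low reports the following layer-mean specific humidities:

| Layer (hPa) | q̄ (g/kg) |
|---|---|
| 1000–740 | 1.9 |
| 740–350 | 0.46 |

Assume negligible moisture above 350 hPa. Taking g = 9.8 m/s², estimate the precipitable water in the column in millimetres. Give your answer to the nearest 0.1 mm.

PW ≈ 6.9 mm

Precipitable water is the column-integrated vapour mass per unit area: PW = (1/g) Σ q̄ Δp, with q in kg/kg and Δp in Pa (1 kg/m² of water = 1 mm).
Layer 1000–740 hPa: Δp = 260 hPa = 26000 Pa, q̄ = 0.0019 kg/kg → 0.0019 × 26000 / 9.8 = 5.04 mm
Layer 740–350 hPa: Δp = 390 hPa = 39000 Pa, q̄ = 0.00046 kg/kg → 0.00046 × 39000 / 9.8 = 1.83 mm
PW = 5.04 + 1.83 = 6.87 ≈ 6.9 mm.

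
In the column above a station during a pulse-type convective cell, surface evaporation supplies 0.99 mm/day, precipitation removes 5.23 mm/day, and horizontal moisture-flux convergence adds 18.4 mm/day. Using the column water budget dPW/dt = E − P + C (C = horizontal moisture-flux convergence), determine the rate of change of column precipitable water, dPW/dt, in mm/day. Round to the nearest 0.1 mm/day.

dPW/dt = E − P + C = 0.99 − 5.23 + (18.4) = 14.2 mm/day.

dPW/dt ≈ 14.2 mm/day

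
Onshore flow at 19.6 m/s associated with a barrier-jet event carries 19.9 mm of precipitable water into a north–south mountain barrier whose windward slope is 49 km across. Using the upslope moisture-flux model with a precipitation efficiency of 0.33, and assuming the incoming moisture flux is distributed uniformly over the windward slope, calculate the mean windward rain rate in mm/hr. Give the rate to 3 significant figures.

Incoming column moisture flux per unit ridge length: F = V × PW = 19.6 × 19.9 = 390.04 mm·m/s.
Spread over the 49 km slope with efficiency ε = 0.33: R = ε·F/W = 0.33 × 390.04 / 49000 m = 2.627e-03 mm/s.
R = 2.627e-03 × 3600 = 9.46 mm/hr.

R ≈ 9.46 mm/hr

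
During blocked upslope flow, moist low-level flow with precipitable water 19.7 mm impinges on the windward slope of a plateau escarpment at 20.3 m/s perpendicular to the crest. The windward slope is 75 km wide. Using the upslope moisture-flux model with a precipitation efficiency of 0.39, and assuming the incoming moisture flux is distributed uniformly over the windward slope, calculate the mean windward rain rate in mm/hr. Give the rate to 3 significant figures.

R ≈ 7.49 mm/hr

Incoming column moisture flux per unit ridge length: F = V × PW = 20.3 × 19.7 = 399.91 mm·m/s.
Spread over the 75 km slope with efficiency ε = 0.39: R = ε·F/W = 0.39 × 399.91 / 75000 m = 2.080e-03 mm/s.
R = 2.080e-03 × 3600 = 7.49 mm/hr.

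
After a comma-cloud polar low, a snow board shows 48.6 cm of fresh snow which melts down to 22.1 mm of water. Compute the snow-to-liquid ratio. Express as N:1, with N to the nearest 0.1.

ratio ≈ 22.0

Ratio = snow depth / SWE = 486 mm / 22.1 mm = 22.0, i.e. 22.0:1.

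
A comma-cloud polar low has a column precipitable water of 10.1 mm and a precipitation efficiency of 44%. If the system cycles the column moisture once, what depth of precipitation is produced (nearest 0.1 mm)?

Precipitation = ε × PW = 0.44 × 10.1 = 4.4 mm.

precipitation ≈ 4.4 mm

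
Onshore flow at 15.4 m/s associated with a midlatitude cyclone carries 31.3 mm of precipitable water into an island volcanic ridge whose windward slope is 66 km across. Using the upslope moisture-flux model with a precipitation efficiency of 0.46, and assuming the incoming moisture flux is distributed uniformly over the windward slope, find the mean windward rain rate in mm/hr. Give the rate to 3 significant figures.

R ≈ 12.1 mm/hr

Incoming column moisture flux per unit ridge length: F = V × PW = 15.4 × 31.3 = 482.02 mm·m/s.
Spread over the 66 km slope with efficiency ε = 0.46: R = ε·F/W = 0.46 × 482.02 / 66000 m = 3.360e-03 mm/s.
R = 3.360e-03 × 3600 = 12.1 mm/hr.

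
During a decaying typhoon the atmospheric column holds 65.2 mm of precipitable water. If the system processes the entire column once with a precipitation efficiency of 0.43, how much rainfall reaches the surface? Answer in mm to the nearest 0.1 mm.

rainfall ≈ 28.0 mm

Rainfall = ε × PW = 0.43 × 65.2 = 28.0 mm.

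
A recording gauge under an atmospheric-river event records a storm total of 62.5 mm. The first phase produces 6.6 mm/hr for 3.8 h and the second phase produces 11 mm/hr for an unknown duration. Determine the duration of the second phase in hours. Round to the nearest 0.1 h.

Known phases: 6.6 × 3.8 = 25.08 mm.
Remaining depth = 62.5 − 25.08 = 37.42 mm.
Duration = 37.42 / 11 = 3.4 h.

duration ≈ 3.4 h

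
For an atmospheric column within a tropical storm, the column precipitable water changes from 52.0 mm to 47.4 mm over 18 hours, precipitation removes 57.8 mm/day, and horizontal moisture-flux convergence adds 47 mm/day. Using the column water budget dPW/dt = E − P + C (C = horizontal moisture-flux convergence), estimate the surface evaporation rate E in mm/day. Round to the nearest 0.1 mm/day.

dPW/dt = (47.4 − 52.0) mm / (18/24 day) = -6.133 mm/day.
E = dPW/dt + P − C = (-6.133) + 57.8 − (47) = 4.7 mm/day.

E ≈ 4.7 mm/day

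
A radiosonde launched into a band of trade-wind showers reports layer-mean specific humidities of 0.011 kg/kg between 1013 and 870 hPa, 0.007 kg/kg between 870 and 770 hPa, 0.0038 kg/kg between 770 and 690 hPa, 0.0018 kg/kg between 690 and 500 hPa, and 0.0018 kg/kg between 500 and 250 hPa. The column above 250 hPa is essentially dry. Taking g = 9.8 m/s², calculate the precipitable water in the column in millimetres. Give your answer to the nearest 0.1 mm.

Precipitable water is the column-integrated vapour mass per unit area: PW = (1/g) Σ q̄ Δp, with q in kg/kg and Δp in Pa (1 kg/m² of water = 1 mm).
Layer 1013–870 hPa: Δp = 143 hPa = 14300 Pa, q̄ = 0.011 kg/kg → 0.011 × 14300 / 9.8 = 16.05 mm
Layer 870–770 hPa: Δp = 100 hPa = 10000 Pa, q̄ = 0.007 kg/kg → 0.007 × 10000 / 9.8 = 7.14 mm
Layer 770–690 hPa: Δp = 80 hPa = 8000 Pa, q̄ = 0.0038 kg/kg → 0.0038 × 8000 / 9.8 = 3.10 mm
Layer 690–500 hPa: Δp = 190 hPa = 19000 Pa, q̄ = 0.0018 kg/kg → 0.0018 × 19000 / 9.8 = 3.49 mm
Layer 500–250 hPa: Δp = 250 hPa = 25000 Pa, q̄ = 0.0018 kg/kg → 0.0018 × 25000 / 9.8 = 4.59 mm
PW = 16.05 + 7.14 + 3.10 + 3.49 + 4.59 = 34.37 ≈ 34.4 mm.

PW ≈ 34.4 mm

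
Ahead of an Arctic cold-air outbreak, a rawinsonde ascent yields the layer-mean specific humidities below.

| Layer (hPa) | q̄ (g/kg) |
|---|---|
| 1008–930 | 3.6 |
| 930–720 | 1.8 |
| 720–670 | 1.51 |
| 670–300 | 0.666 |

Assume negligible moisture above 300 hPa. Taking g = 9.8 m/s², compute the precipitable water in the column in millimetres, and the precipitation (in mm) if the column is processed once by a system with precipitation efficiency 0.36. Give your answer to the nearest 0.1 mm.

PW ≈ 10.0 mm; precipitation ≈ 3.6 mm

Precipitable water is the column-integrated vapour mass per unit area: PW = (1/g) Σ q̄ Δp, with q in kg/kg and Δp in Pa (1 kg/m² of water = 1 mm).
Layer 1008–930 hPa: Δp = 78 hPa = 7800 Pa, q̄ = 0.0036 kg/kg → 0.0036 × 7800 / 9.8 = 2.87 mm
Layer 930–720 hPa: Δp = 210 hPa = 21000 Pa, q̄ = 0.0018 kg/kg → 0.0018 × 21000 / 9.8 = 3.86 mm
Layer 720–670 hPa: Δp = 50 hPa = 5000 Pa, q̄ = 0.00151 kg/kg → 0.00151 × 5000 / 9.8 = 0.77 mm
Layer 670–300 hPa: Δp = 370 hPa = 37000 Pa, q̄ = 0.000666 kg/kg → 0.000666 × 37000 / 9.8 = 2.51 mm
PW = 2.87 + 3.86 + 0.77 + 2.51 = 10.01 ≈ 10.0 mm.
Precipitation = ε × PW = 0.36 × 10.0 = 3.6 mm.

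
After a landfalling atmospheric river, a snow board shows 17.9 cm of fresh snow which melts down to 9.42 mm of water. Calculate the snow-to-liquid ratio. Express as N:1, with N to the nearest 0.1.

Ratio = snow depth / SWE = 179 mm / 9.42 mm = 19.0, i.e. 19.0:1.

ratio ≈ 19.0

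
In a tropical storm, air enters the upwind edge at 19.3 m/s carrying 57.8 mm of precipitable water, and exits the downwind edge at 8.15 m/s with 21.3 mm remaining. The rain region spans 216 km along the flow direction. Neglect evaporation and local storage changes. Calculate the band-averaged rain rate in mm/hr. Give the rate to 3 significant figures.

R ≈ 15.7 mm/hr

Column moisture flux per unit crosswind length is F = V × PW.
Inflow: F_in = 19.3 × 57.8 = 1115.54 mm·m/s
Outflow: F_out = 8.15 × 21.3 = 173.595 mm·m/s
Steady-state rate R = (F_in − F_out)/L = (1115.54 − 173.595) / 216000 m = 4.361e-03 mm/s.
R = 4.361e-03 × 3600 = 15.7 mm/hr.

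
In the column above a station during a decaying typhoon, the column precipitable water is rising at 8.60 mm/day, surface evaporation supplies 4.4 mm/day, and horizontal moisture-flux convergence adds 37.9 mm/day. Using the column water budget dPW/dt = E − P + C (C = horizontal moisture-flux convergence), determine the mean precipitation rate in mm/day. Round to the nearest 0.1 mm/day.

dPW/dt = +8.60 mm/day.
P = E + C − dPW/dt = 4.4 + (37.9) − (+8.60) = 33.7 mm/day.

P ≈ 33.7 mm/day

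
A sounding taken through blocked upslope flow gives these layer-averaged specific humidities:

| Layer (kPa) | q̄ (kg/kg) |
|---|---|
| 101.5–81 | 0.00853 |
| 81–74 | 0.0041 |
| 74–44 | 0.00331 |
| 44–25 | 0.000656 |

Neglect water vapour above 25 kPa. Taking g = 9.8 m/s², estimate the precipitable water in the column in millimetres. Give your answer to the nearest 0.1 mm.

Precipitable water is the column-integrated vapour mass per unit area: PW = (1/g) Σ q̄ Δp, with q in kg/kg and Δp in Pa (1 kg/m² of water = 1 mm).
Layer 101.5–81 kPa: Δp = 205 hPa = 20500 Pa, q̄ = 0.00853 kg/kg → 0.00853 × 20500 / 9.8 = 17.84 mm
Layer 81–74 kPa: Δp = 70 hPa = 7000 Pa, q̄ = 0.0041 kg/kg → 0.0041 × 7000 / 9.8 = 2.93 mm
Layer 74–44 kPa: Δp = 300 hPa = 30000 Pa, q̄ = 0.00331 kg/kg → 0.00331 × 30000 / 9.8 = 10.13 mm
Layer 44–25 kPa: Δp = 190 hPa = 19000 Pa, q̄ = 0.000656 kg/kg → 0.000656 × 19000 / 9.8 = 1.27 mm
PW = 17.84 + 2.93 + 10.13 + 1.27 = 32.17 ≈ 32.2 mm.

PW ≈ 32.2 mm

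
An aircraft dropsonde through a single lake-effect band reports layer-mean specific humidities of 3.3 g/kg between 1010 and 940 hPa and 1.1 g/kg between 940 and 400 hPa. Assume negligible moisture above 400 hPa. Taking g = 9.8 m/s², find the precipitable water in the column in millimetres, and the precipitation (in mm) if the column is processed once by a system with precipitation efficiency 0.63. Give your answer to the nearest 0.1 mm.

Precipitable water is the column-integrated vapour mass per unit area: PW = (1/g) Σ q̄ Δp, with q in kg/kg and Δp in Pa (1 kg/m² of water = 1 mm).
Layer 1010–940 hPa: Δp = 70 hPa = 7000 Pa, q̄ = 0.0033 kg/kg → 0.0033 × 7000 / 9.8 = 2.36 mm
Layer 940–400 hPa: Δp = 540 hPa = 54000 Pa, q̄ = 0.0011 kg/kg → 0.0011 × 54000 / 9.8 = 6.06 mm
PW = 2.36 + 6.06 = 8.42 ≈ 8.4 mm.
Precipitation = ε × PW = 0.63 × 8.4 = 5.3 mm.

PW ≈ 8.4 mm; precipitation ≈ 5.3 mm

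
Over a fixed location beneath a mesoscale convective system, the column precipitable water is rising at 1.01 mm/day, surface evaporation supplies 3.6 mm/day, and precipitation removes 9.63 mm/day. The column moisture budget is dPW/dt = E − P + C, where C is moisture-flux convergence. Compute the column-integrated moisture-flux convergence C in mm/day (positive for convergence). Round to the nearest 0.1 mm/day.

C ≈ 7.0 mm/day

dPW/dt = +1.01 mm/day.
C = dPW/dt − E + P = (+1.01) − 3.6 + 9.63 = 7.0 mm/day.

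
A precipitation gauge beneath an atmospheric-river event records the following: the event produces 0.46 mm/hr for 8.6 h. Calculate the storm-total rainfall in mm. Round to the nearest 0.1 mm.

Total = Σ Rᵢ Δtᵢ = 0.46 × 8.6
      = 3.956 = 4.0 mm.

total ≈ 4.0 mm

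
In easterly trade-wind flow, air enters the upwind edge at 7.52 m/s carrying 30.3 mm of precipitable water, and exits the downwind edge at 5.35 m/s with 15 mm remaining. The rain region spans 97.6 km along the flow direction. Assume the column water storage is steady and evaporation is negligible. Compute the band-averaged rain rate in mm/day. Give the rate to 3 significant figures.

R ≈ 131 mm/day

Column moisture flux per unit crosswind length is F = V × PW.
Inflow: F_in = 7.52 × 30.3 = 227.856 mm·m/s
Outflow: F_out = 5.35 × 15 = 80.25 mm·m/s
Steady-state rate R = (F_in − F_out)/L = (227.856 − 80.25) / 97600 m = 1.512e-03 mm/s.
R = 1.512e-03 × 3600 × 24 = 131 mm/day.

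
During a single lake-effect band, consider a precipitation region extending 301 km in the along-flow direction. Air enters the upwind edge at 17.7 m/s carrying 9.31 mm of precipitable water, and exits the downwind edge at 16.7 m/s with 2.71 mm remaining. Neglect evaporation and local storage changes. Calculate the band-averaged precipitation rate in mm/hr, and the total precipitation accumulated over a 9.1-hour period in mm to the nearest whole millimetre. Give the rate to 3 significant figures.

Column moisture flux per unit crosswind length is F = V × PW.
Inflow: F_in = 17.7 × 9.31 = 164.787 mm·m/s
Outflow: F_out = 16.7 × 2.71 = 45.257 mm·m/s
Steady-state rate R = (F_in − F_out)/L = (164.787 − 45.257) / 301000 m = 3.971e-04 mm/s.
R = 3.971e-04 × 3600 = 1.43 mm/hr.
Over 9.1 h: total = 1.43 × 9.1 = 13.013 ≈ 13 mm.

R ≈ 1.43 mm/hr; total ≈ 13 mm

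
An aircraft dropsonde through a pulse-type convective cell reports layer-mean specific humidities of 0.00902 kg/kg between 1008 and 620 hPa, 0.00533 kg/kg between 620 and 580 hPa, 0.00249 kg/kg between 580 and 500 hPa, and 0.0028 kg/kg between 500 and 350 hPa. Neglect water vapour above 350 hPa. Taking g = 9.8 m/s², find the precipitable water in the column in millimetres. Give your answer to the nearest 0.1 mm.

Precipitable water is the column-integrated vapour mass per unit area: PW = (1/g) Σ q̄ Δp, with q in kg/kg and Δp in Pa (1 kg/m² of water = 1 mm).
Layer 1008–620 hPa: Δp = 388 hPa = 38800 Pa, q̄ = 0.00902 kg/kg → 0.00902 × 38800 / 9.8 = 35.71 mm
Layer 620–580 hPa: Δp = 40 hPa = 4000 Pa, q̄ = 0.00533 kg/kg → 0.00533 × 4000 / 9.8 = 2.18 mm
Layer 580–500 hPa: Δp = 80 hPa = 8000 Pa, q̄ = 0.00249 kg/kg → 0.00249 × 8000 / 9.8 = 2.03 mm
Layer 500–350 hPa: Δp = 150 hPa = 15000 Pa, q̄ = 0.0028 kg/kg → 0.0028 × 15000 / 9.8 = 4.29 mm
PW = 35.71 + 2.18 + 2.03 + 4.29 = 44.21 ≈ 44.2 mm.

PW ≈ 44.2 mm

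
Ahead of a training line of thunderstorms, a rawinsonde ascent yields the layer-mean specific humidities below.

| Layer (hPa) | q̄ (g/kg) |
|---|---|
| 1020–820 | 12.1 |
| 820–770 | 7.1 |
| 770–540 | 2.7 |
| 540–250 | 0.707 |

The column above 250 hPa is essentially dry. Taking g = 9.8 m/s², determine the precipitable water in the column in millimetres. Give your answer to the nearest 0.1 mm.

Precipitable water is the column-integrated vapour mass per unit area: PW = (1/g) Σ q̄ Δp, with q in kg/kg and Δp in Pa (1 kg/m² of water = 1 mm).
Layer 1020–820 hPa: Δp = 200 hPa = 20000 Pa, q̄ = 0.0121 kg/kg → 0.0121 × 20000 / 9.8 = 24.69 mm
Layer 820–770 hPa: Δp = 50 hPa = 5000 Pa, q̄ = 0.0071 kg/kg → 0.0071 × 5000 / 9.8 = 3.62 mm
Layer 770–540 hPa: Δp = 230 hPa = 23000 Pa, q̄ = 0.0027 kg/kg → 0.0027 × 23000 / 9.8 = 6.34 mm
Layer 540–250 hPa: Δp = 290 hPa = 29000 Pa, q̄ = 0.000707 kg/kg → 0.000707 × 29000 / 9.8 = 2.09 mm
PW = 24.69 + 3.62 + 6.34 + 2.09 = 36.74 ≈ 36.7 mm.

PW ≈ 36.7 mm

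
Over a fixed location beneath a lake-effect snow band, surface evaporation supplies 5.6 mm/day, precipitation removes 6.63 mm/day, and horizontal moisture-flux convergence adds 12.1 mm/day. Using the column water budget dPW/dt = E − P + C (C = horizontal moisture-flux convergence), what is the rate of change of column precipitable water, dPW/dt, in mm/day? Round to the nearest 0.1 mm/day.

dPW/dt ≈ 11.1 mm/day

dPW/dt = E − P + C = 5.6 − 6.63 + (12.1) = 11.1 mm/day.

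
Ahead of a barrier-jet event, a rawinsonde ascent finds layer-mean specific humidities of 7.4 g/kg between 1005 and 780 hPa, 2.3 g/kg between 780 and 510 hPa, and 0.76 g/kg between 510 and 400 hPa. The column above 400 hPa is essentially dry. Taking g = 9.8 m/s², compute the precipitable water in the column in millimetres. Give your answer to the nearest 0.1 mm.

Precipitable water is the column-integrated vapour mass per unit area: PW = (1/g) Σ q̄ Δp, with q in kg/kg and Δp in Pa (1 kg/m² of water = 1 mm).
Layer 1005–780 hPa: Δp = 225 hPa = 22500 Pa, q̄ = 0.0074 kg/kg → 0.0074 × 22500 / 9.8 = 16.99 mm
Layer 780–510 hPa: Δp = 270 hPa = 27000 Pa, q̄ = 0.0023 kg/kg → 0.0023 × 27000 / 9.8 = 6.34 mm
Layer 510–400 hPa: Δp = 110 hPa = 11000 Pa, q̄ = 0.00076 kg/kg → 0.00076 × 11000 / 9.8 = 0.85 mm
PW = 16.99 + 6.34 + 0.85 = 24.18 ≈ 24.2 mm.

PW ≈ 24.2 mm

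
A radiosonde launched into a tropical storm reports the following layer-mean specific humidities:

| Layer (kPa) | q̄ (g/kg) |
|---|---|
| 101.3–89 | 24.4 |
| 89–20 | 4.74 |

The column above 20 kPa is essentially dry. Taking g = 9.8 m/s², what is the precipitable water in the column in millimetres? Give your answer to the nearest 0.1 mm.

Precipitable water is the column-integrated vapour mass per unit area: PW = (1/g) Σ q̄ Δp, with q in kg/kg and Δp in Pa (1 kg/m² of water = 1 mm).
Layer 101.3–89 kPa: Δp = 123 hPa = 12300 Pa, q̄ = 0.0244 kg/kg → 0.0244 × 12300 / 9.8 = 30.62 mm
Layer 89–20 kPa: Δp = 690 hPa = 69000 Pa, q̄ = 0.00474 kg/kg → 0.00474 × 69000 / 9.8 = 33.37 mm
PW = 30.62 + 33.37 = 63.99 ≈ 64.0 mm.

PW ≈ 64.0 mm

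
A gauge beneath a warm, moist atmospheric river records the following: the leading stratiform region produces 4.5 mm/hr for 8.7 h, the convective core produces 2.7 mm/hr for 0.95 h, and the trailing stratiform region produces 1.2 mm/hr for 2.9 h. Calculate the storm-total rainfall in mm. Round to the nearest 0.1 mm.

Total = Σ Rᵢ Δtᵢ = 4.5 × 8.7 + 2.7 × 0.95 + 1.2 × 2.9
      = 39.15 + 2.565 + 3.48 = 45.2 mm.

total ≈ 45.2 mm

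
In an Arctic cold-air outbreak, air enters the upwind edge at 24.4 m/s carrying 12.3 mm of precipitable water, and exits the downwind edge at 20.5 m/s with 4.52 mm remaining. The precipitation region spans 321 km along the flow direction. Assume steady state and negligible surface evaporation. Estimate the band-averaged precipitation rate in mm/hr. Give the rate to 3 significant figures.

R ≈ 2.33 mm/hr

Column moisture flux per unit crosswind length is F = V × PW.
Inflow: F_in = 24.4 × 12.3 = 300.12 mm·m/s
Outflow: F_out = 20.5 × 4.52 = 92.66 mm·m/s
Steady-state rate R = (F_in − F_out)/L = (300.12 − 92.66) / 321000 m = 6.463e-04 mm/s.
R = 6.463e-04 × 3600 = 2.33 mm/hr.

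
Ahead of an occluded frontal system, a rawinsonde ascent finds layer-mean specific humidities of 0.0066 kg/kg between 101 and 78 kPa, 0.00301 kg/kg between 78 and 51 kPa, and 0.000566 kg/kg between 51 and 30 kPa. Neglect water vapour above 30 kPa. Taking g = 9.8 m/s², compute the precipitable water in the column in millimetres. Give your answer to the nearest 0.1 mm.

PW ≈ 25.0 mm

Precipitable water is the column-integrated vapour mass per unit area: PW = (1/g) Σ q̄ Δp, with q in kg/kg and Δp in Pa (1 kg/m² of water = 1 mm).
Layer 101–78 kPa: Δp = 230 hPa = 23000 Pa, q̄ = 0.0066 kg/kg → 0.0066 × 23000 / 9.8 = 15.49 mm
Layer 78–51 kPa: Δp = 270 hPa = 27000 Pa, q̄ = 0.00301 kg/kg → 0.00301 × 27000 / 9.8 = 8.29 mm
Layer 51–30 kPa: Δp = 210 hPa = 21000 Pa, q̄ = 0.000566 kg/kg → 0.000566 × 21000 / 9.8 = 1.21 mm
PW = 15.49 + 8.29 + 1.21 = 24.99 ≈ 25.0 mm.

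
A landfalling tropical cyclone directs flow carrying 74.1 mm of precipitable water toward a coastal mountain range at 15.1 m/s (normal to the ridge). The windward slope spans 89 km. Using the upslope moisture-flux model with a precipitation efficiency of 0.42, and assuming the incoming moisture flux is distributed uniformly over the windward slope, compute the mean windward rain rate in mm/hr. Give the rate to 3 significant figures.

Incoming column moisture flux per unit ridge length: F = V × PW = 15.1 × 74.1 = 1118.91 mm·m/s.
Spread over the 89 km slope with efficiency ε = 0.42: R = ε·F/W = 0.42 × 1118.91 / 89000 m = 5.280e-03 mm/s.
R = 5.280e-03 × 3600 = 19.0 mm/hr.

R ≈ 19.0 mm/hr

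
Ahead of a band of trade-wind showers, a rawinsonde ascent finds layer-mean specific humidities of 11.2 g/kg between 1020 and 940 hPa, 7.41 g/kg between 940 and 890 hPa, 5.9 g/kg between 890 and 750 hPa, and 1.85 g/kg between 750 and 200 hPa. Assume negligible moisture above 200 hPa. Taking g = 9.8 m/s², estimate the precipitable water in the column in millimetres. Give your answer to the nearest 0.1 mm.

PW ≈ 31.7 mm

Precipitable water is the column-integrated vapour mass per unit area: PW = (1/g) Σ q̄ Δp, with q in kg/kg and Δp in Pa (1 kg/m² of water = 1 mm).
Layer 1020–940 hPa: Δp = 80 hPa = 8000 Pa, q̄ = 0.0112 kg/kg → 0.0112 × 8000 / 9.8 = 9.14 mm
Layer 940–890 hPa: Δp = 50 hPa = 5000 Pa, q̄ = 0.00741 kg/kg → 0.00741 × 5000 / 9.8 = 3.78 mm
Layer 890–750 hPa: Δp = 140 hPa = 14000 Pa, q̄ = 0.0059 kg/kg → 0.0059 × 14000 / 9.8 = 8.43 mm
Layer 750–200 hPa: Δp = 550 hPa = 55000 Pa, q̄ = 0.00185 kg/kg → 0.00185 × 55000 / 9.8 = 10.38 mm
PW = 9.14 + 3.78 + 8.43 + 10.38 = 31.73 ≈ 31.7 mm.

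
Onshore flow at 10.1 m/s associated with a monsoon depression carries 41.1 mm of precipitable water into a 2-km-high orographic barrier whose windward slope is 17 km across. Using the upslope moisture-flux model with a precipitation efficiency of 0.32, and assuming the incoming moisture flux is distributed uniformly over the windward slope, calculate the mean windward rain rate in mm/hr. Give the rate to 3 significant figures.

R ≈ 28.1 mm/hr

Incoming column moisture flux per unit ridge length: F = V × PW = 10.1 × 41.1 = 415.11 mm·m/s.
Spread over the 17 km slope with efficiency ε = 0.32: R = ε·F/W = 0.32 × 415.11 / 17000 m = 7.814e-03 mm/s.
R = 7.814e-03 × 3600 = 28.1 mm/hr.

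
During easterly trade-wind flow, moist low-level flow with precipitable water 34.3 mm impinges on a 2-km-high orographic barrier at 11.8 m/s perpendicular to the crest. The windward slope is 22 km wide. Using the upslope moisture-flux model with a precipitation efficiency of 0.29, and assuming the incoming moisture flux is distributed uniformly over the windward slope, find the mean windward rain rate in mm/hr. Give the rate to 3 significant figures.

R ≈ 19.2 mm/hr

Incoming column moisture flux per unit ridge length: F = V × PW = 11.8 × 34.3 = 404.74 mm·m/s.
Spread over the 22 km slope with efficiency ε = 0.29: R = ε·F/W = 0.29 × 404.74 / 22000 m = 5.335e-03 mm/s.
R = 5.335e-03 × 3600 = 19.2 mm/hr.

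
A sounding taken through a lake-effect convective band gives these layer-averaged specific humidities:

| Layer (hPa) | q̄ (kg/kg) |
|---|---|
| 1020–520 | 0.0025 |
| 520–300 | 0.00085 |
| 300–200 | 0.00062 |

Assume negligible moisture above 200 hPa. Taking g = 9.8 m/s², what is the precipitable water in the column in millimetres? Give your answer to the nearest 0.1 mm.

PW ≈ 15.3 mm

Precipitable water is the column-integrated vapour mass per unit area: PW = (1/g) Σ q̄ Δp, with q in kg/kg and Δp in Pa (1 kg/m² of water = 1 mm).
Layer 1020–520 hPa: Δp = 500 hPa = 50000 Pa, q̄ = 0.0025 kg/kg → 0.0025 × 50000 / 9.8 = 12.76 mm
Layer 520–300 hPa: Δp = 220 hPa = 22000 Pa, q̄ = 0.00085 kg/kg → 0.00085 × 22000 / 9.8 = 1.91 mm
Layer 300–200 hPa: Δp = 100 hPa = 10000 Pa, q̄ = 0.00062 kg/kg → 0.00062 × 10000 / 9.8 = 0.63 mm
PW = 12.76 + 1.91 + 0.63 = 15.30 ≈ 15.3 mm.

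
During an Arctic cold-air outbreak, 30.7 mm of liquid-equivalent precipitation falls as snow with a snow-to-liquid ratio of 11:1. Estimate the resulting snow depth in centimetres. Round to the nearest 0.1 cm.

snow depth ≈ 33.8 cm

Snow depth = liquid × ratio = 30.7 mm × 11 = 337.7 mm = 33.8 cm.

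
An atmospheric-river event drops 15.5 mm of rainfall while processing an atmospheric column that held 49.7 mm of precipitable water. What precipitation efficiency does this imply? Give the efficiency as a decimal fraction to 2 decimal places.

ε ≈ 0.31

ε = rainfall / PW = 15.5 / 49.7 = 0.31.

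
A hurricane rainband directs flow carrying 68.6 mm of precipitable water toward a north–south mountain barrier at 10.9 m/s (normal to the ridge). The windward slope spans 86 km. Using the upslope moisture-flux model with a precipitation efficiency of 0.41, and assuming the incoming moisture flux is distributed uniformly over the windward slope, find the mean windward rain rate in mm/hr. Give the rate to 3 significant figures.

Incoming column moisture flux per unit ridge length: F = V × PW = 10.9 × 68.6 = 747.74 mm·m/s.
Spread over the 86 km slope with efficiency ε = 0.41: R = ε·F/W = 0.41 × 747.74 / 86000 m = 3.565e-03 mm/s.
R = 3.565e-03 × 3600 = 12.8 mm/hr.

R ≈ 12.8 mm/hr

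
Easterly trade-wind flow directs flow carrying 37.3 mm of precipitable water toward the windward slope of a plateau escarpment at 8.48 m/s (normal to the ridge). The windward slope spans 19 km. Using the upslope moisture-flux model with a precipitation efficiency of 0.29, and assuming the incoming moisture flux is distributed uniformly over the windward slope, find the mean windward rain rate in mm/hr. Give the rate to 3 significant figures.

R ≈ 17.4 mm/hr

Incoming column moisture flux per unit ridge length: F = V × PW = 8.48 × 37.3 = 316.304 mm·m/s.
Spread over the 19 km slope with efficiency ε = 0.29: R = ε·F/W = 0.29 × 316.304 / 19000 m = 4.828e-03 mm/s.
R = 4.828e-03 × 3600 = 17.4 mm/hr.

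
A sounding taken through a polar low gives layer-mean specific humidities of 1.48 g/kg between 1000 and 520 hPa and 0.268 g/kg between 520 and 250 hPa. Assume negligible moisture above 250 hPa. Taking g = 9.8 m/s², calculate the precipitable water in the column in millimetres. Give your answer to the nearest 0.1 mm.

Precipitable water is the column-integrated vapour mass per unit area: PW = (1/g) Σ q̄ Δp, with q in kg/kg and Δp in Pa (1 kg/m² of water = 1 mm).
Layer 1000–520 hPa: Δp = 480 hPa = 48000 Pa, q̄ = 0.00148 kg/kg → 0.00148 × 48000 / 9.8 = 7.25 mm
Layer 520–250 hPa: Δp = 270 hPa = 27000 Pa, q̄ = 0.000268 kg/kg → 0.000268 × 27000 / 9.8 = 0.74 mm
PW = 7.25 + 0.74 = 7.99 ≈ 8.0 mm.

PW ≈ 8.0 mm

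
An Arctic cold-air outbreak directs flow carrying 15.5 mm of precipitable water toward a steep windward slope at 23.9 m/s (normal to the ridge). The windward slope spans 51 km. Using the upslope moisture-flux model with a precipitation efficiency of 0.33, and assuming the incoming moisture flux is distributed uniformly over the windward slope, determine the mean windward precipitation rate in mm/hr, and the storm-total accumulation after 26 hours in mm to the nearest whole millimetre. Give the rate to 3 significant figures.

Incoming column moisture flux per unit ridge length: F = V × PW = 23.9 × 15.5 = 370.45 mm·m/s.
Spread over the 51 km slope with efficiency ε = 0.33: R = ε·F/W = 0.33 × 370.45 / 51000 m = 2.397e-03 mm/s.
R = 2.397e-03 × 3600 = 8.63 mm/hr.
Over 26 h: total = 8.63 × 26 = 224.38 ≈ 224 mm.

R ≈ 8.63 mm/hr; total ≈ 224 mm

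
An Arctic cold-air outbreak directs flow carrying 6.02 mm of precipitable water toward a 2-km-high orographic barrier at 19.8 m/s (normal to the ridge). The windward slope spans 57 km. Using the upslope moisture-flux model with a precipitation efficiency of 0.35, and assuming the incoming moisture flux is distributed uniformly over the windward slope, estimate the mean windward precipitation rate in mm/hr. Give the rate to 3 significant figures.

R ≈ 2.63 mm/hr

Incoming column moisture flux per unit ridge length: F = V × PW = 19.8 × 6.02 = 119.196 mm·m/s.
Spread over the 57 km slope with efficiency ε = 0.35: R = ε·F/W = 0.35 × 119.196 / 57000 m = 7.319e-04 mm/s.
R = 7.319e-04 × 3600 = 2.63 mm/hr.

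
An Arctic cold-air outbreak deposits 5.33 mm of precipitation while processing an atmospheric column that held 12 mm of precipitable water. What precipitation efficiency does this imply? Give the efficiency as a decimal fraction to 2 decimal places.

ε ≈ 0.44

ε = precipitation / PW = 5.33 / 12 = 0.44.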